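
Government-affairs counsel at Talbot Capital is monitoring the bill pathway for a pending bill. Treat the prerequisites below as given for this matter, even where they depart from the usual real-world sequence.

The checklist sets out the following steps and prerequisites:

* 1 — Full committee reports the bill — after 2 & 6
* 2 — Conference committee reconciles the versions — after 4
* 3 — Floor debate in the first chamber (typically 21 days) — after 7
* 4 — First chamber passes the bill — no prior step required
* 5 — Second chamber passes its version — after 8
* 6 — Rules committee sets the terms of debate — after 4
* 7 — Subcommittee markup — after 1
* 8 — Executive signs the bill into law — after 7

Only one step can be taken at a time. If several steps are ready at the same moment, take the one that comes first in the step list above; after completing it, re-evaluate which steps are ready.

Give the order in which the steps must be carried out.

4 → 2 → 6 → 1 → 7 → 3 → 8 → 5

Only 4 has no prerequisites, so it is first.
2 and 6 are both available; 2 is listed earlier → 2.
Next only 6 has its prerequisites met → 6.
Next only 1 has its prerequisites met → 1.
7 needed 1, now all done → 7.
Now 3 and 8 have their prerequisites met. 3 is listed earlier, so 3 next.
8 is the only step now ready → 8.
That leaves 5 as the only ready step → 5.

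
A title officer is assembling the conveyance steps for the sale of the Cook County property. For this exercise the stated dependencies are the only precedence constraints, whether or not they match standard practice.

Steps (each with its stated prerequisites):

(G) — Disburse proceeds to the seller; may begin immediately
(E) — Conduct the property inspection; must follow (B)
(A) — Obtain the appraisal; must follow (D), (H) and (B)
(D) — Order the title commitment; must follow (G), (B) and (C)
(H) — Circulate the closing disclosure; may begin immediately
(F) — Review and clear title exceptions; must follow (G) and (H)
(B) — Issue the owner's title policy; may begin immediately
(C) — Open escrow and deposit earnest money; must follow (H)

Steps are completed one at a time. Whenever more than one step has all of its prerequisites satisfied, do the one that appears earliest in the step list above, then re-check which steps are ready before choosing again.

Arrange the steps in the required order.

(G) → (H) → (F) → (B) → (E) → (C) → (D) → (A)

(G), (H) and (B) have no prerequisites; (G) is listed earlier, so (G) is first.
Ready: (H) and (B). (H) is listed earlier → (H).
(F), (B) and (C) are all available; (F) is listed earlier → (F).
(B) and (C) are both available; (B) is listed earlier → (B).
(E) and (C) are both available; (E) is listed earlier → (E).
(C) needed (H), now all done → (C).
Next only (D) has its prerequisites met → (D).
(A) is the only step now ready → (A).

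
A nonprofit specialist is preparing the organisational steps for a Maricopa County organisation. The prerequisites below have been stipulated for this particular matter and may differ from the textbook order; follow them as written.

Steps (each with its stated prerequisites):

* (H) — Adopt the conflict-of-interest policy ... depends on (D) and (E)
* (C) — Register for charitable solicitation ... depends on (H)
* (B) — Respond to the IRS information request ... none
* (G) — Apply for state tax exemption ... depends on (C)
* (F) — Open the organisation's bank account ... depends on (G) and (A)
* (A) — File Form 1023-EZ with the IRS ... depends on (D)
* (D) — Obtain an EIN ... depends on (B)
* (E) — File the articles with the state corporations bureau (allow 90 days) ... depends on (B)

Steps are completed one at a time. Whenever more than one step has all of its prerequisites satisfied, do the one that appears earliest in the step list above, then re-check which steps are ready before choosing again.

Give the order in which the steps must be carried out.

(B), (D), (A), (E), (H), (C), (G), (F)

(B) has no prerequisites → (B) first.
Now (D) and (E) have their prerequisites met. (D) is listed earlier, so (D) next.
(A) and (E) are both available; (A) is listed earlier → (A).
That leaves (E) as the only ready step → (E).
Next only (H) has its prerequisites met → (H).
(C) needed (H), now all done → (C).
(G) is the only step now ready → (G).
That leaves (F) as the only ready step → (F).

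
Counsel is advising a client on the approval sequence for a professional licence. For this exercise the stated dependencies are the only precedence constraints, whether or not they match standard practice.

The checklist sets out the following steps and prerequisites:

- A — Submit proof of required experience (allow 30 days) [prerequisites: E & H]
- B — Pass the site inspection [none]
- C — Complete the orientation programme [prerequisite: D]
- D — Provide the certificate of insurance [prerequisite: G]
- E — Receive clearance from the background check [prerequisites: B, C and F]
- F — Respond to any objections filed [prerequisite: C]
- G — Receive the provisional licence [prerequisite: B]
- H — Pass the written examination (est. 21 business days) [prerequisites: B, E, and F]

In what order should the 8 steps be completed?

Only B has no prerequisites, so it is first.
Next only G has its prerequisites met → G.
D needed G, now all done → D.
C needed D, now all done → C.
F needed C, now all done → F.
Next only E has its prerequisites met → E.
H needed B, E and F, now all done → H.
A is the only step now ready → A.

B G D C F E H A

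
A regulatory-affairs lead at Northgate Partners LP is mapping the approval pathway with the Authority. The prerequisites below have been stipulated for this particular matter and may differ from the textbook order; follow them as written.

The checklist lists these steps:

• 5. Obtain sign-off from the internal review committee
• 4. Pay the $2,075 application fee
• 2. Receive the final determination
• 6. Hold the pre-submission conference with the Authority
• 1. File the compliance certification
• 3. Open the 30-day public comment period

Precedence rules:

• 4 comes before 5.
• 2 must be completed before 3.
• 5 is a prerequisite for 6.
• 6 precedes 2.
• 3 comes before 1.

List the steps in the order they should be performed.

4 → 5 → 6 → 2 → 3 → 1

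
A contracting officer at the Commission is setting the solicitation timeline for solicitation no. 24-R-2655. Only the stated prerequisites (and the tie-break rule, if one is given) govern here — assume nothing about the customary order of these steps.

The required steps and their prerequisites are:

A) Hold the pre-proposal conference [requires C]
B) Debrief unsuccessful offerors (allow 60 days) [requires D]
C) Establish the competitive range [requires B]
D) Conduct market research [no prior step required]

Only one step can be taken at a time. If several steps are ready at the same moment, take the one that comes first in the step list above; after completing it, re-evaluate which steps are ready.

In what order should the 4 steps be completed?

D, B, C, A

D is the only step with nothing outstanding, so it goes first.
Next only B has its prerequisites met → B.
Next only C has its prerequisites met → C.
That leaves A as the only ready step → A.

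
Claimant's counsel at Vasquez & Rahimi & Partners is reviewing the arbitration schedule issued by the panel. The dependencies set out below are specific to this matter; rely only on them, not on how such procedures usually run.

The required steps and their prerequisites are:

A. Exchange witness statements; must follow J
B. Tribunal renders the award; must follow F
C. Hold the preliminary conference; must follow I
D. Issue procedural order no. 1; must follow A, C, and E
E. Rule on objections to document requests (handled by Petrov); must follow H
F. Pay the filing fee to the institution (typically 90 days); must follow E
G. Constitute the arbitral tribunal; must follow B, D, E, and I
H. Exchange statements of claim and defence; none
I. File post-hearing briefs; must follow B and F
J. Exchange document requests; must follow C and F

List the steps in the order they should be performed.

H, E, F, B, I, C, J, A, D, G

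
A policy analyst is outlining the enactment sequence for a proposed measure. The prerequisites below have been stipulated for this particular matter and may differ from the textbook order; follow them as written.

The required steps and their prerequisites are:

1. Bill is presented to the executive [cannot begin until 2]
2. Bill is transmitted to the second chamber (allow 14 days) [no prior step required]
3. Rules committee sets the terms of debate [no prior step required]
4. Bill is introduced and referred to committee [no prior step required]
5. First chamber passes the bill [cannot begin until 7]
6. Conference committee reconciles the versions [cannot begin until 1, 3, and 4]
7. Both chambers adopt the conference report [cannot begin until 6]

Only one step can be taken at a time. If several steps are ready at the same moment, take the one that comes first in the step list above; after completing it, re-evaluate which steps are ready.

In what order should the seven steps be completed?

Nothing is required for 2, 3 and 4. 2 is listed earlier → 2 first.
1, 3 and 4 are all available; 1 is listed earlier → 1.
3 and 4 are both available; 3 is listed earlier → 3.
4 is the only step now ready → 4.
6 is the only step now ready → 6.
7 is the only step now ready → 7.
That leaves 5 as the only ready step → 5.

2, 1, 3, 4, 6, 7, 5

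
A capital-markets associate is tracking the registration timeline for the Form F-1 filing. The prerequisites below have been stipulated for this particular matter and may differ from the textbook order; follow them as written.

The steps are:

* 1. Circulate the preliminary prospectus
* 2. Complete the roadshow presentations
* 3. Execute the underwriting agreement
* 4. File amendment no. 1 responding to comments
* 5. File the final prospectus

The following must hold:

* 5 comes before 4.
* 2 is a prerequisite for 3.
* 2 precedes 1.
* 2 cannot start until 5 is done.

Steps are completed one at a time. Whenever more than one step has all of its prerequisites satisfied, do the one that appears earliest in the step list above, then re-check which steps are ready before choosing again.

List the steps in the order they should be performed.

5 has no prerequisites → 5 first.
Ready: 2 and 4. 2 is listed earlier → 2.
Now 1, 3 and 4 have their prerequisites met. 1 is listed earlier, so 1 next.
Ready: 3 and 4. 3 is listed earlier → 3.
Next only 4 has its prerequisites met → 4.

5, 2, 1, 3, 4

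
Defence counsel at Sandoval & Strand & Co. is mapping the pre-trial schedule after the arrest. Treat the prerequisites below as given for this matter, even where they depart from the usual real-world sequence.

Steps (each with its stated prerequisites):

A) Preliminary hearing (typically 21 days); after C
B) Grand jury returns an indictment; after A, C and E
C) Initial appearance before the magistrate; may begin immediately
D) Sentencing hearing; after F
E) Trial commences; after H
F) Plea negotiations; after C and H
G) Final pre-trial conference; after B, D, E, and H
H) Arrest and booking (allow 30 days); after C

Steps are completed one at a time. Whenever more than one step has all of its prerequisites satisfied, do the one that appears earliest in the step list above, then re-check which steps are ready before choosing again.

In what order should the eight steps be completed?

Only C has no prerequisites, so it is first.
A and H are both available; A is listed earlier → A.
H is the only step now ready → H.
E and F are both available; E is listed earlier → E.
Ready: B and F. B is listed earlier → B.
F needed C and H, now all done → F.
D is the only step now ready → D.
That leaves G as the only ready step → G.

C → A → H → E → B → F → D → G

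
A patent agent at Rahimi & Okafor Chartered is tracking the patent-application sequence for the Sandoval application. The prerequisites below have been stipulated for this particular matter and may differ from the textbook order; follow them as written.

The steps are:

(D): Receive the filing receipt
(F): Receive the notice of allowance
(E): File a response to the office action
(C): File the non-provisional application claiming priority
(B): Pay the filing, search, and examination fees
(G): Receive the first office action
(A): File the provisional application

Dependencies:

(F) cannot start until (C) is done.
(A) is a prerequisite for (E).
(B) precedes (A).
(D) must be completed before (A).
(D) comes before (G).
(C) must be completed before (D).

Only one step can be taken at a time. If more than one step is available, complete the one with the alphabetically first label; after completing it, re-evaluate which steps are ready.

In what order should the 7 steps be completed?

(B), (C), (D), (A), (E), (F), (G)

(B) and (C) have no prerequisites; (B) has the earlier label, so (B) is first.
That leaves (C) as the only ready step → (C).
Now (D) and (F) have their prerequisites met. (D) has the earlier label, so (D) next.
(A), (F) and (G) are all available; (A) has the earlier label → (A).
(E) now also ready, so the ready set is {(E), (F), (G)}; (E) has the earlier label → (E).
Ready: (F) and (G). (F) has the earlier label → (F).
(G) is the only step now ready → (G).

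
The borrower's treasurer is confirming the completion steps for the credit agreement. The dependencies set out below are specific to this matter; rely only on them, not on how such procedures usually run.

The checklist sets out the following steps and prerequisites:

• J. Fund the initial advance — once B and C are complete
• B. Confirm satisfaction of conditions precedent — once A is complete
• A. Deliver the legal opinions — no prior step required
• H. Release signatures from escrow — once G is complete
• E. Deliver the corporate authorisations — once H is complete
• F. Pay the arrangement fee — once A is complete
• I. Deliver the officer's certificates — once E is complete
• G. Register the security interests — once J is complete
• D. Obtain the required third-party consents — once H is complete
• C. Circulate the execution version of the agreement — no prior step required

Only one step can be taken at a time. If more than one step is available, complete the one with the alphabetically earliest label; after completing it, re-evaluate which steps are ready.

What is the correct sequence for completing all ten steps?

A and C have no prerequisites; A has the earlier label, so A is first.
Now B, C and F have their prerequisites met. B has the earlier label, so B next.
Now C and F have their prerequisites met. C has the earlier label, so C next.
J now also ready, so the ready set is {F, J}; F has the earlier label → F.
That leaves J as the only ready step → J.
G needed J, now all done → G.
That leaves H as the only ready step → H.
Ready: D and E. D has the earlier label → D.
E needed H, now all done → E.
I needed E, now all done → I.

A → B → C → F → J → G → H → D → E → I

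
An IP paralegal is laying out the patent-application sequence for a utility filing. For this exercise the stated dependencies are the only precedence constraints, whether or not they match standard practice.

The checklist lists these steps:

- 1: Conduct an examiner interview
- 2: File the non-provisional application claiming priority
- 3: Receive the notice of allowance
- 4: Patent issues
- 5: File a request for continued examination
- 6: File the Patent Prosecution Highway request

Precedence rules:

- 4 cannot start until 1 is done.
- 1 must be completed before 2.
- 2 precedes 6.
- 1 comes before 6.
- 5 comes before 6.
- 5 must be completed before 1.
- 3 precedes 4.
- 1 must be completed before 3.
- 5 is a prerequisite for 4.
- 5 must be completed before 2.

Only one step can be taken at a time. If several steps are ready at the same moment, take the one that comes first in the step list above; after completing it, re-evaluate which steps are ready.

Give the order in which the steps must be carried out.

5 → 1 → 2 → 3 → 4 → 6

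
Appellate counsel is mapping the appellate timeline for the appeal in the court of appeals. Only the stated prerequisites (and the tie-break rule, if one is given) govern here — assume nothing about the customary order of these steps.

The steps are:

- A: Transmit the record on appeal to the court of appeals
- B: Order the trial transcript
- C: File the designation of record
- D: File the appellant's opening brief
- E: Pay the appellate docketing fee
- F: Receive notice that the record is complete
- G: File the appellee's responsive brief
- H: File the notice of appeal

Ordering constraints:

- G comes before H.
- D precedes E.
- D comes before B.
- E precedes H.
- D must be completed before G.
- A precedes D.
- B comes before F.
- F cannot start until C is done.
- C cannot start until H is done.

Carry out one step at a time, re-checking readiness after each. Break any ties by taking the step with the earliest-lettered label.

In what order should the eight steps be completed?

A D B E G H C F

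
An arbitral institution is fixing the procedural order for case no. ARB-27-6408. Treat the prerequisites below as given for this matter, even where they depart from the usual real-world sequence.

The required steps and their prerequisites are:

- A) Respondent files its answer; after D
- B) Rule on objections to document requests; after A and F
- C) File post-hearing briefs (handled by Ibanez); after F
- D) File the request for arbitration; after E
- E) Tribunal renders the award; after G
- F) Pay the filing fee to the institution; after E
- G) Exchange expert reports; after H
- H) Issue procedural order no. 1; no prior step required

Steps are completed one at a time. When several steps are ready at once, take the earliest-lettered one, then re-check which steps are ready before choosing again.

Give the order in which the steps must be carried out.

H, G, E, D, A, F, B, C

Only H has no prerequisites, so it is first.
G needed H, now all done → G.
Next only E has its prerequisites met → E.
Now D and F have their prerequisites met. D has the earlier label, so D next.
A now also ready, so the ready set is {A, F}; A has the earlier label → A.
F needed E, now all done → F.
Now B and C have their prerequisites met. B has the earlier label, so B next.
C is the only step now ready → C.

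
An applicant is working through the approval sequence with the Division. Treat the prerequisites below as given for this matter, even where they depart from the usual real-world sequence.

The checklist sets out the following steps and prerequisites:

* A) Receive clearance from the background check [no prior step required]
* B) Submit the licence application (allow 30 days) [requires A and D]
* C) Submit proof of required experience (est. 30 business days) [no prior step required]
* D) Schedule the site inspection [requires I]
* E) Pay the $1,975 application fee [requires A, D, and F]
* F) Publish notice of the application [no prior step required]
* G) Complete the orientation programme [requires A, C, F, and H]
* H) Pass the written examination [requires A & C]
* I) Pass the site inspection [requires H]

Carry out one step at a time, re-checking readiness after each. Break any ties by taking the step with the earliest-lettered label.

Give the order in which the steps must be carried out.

A → C → F → H → G → I → D → B → E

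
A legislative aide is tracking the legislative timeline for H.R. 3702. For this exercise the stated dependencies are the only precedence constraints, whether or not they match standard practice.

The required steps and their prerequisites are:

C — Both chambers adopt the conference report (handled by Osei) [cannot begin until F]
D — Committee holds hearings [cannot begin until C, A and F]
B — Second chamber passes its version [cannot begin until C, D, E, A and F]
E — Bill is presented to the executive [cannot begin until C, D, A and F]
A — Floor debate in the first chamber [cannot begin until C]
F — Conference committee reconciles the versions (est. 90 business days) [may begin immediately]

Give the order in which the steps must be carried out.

F, C, A, D, E, B

F is the only step with nothing outstanding, so it goes first.
Next only C has its prerequisites met → C.
A needed C, now all done → A.
D needed C, A and F, now all done → D.
E is the only step now ready → E.
B needed C, D, E, A and F, now all done → B.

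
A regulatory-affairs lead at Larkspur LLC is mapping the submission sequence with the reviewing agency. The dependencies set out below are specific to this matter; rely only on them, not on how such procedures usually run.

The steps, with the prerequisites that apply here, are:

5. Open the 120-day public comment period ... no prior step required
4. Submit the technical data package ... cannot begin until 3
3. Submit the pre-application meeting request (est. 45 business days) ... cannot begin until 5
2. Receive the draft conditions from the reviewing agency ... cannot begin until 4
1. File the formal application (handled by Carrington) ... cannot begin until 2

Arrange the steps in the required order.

5 has no prerequisites → 5 first.
3 needed 5, now all done → 3.
4 is the only step now ready → 4.
Next only 2 has its prerequisites met → 2.
1 needed 2, now all done → 1.

5 3 4 2 1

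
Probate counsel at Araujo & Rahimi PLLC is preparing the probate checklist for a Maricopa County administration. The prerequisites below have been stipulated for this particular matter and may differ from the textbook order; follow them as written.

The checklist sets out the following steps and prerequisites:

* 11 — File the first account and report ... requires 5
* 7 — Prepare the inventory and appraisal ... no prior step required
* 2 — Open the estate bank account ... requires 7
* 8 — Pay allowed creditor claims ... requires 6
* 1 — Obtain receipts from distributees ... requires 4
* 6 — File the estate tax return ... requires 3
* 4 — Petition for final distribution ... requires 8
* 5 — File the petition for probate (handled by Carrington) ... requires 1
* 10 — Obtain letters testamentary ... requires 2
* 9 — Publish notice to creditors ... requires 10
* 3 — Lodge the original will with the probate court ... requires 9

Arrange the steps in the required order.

7 has no prerequisites → 7 first.
Next only 2 has its prerequisites met → 2.
10 needed 2, now all done → 10.
That leaves 9 as the only ready step → 9.
3 needed 9, now all done → 3.
6 needed 3, now all done → 6.
That leaves 8 as the only ready step → 8.
4 needed 8, now all done → 4.
Next only 1 has its prerequisites met → 1.
That leaves 5 as the only ready step → 5.
That leaves 11 as the only ready step → 11.

7 → 2 → 10 → 9 → 3 → 6 → 8 → 4 → 1 → 5 → 11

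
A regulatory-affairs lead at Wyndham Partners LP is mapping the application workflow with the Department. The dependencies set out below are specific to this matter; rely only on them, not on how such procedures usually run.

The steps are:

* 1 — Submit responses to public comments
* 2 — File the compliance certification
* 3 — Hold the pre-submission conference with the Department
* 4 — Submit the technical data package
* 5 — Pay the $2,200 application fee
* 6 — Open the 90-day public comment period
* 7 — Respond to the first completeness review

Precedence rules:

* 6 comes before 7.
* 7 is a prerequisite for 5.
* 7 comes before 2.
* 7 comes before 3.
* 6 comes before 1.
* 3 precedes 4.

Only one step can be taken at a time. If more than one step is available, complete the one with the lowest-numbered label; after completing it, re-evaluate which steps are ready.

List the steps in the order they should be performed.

6 → 1 → 7 → 2 → 3 → 4 → 5

6 is the only step with nothing outstanding, so it goes first.
Now 1 and 7 have their prerequisites met. 1 has the earlier label, so 1 next.
7 is the only step now ready → 7.
Ready: 2, 3 and 5. 2 has the earlier label → 2.
Now 3 and 5 have their prerequisites met. 3 has the earlier label, so 3 next.
4 now also ready, so the ready set is {4, 5}; 4 has the earlier label → 4.
That leaves 5 as the only ready step → 5.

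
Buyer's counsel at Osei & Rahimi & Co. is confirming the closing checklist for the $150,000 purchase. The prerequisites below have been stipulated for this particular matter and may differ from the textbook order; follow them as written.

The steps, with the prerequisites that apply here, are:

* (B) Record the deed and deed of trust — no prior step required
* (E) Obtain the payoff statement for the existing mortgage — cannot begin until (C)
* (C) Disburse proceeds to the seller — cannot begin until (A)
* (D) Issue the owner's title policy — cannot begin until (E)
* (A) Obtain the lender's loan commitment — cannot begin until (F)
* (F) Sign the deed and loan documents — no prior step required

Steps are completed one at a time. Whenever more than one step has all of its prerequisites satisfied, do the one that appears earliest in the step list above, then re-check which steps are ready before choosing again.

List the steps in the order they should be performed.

(B) and (F) have no prerequisites; (B) is listed earlier, so (B) is first.
Next only (F) has its prerequisites met → (F).
That leaves (A) as the only ready step → (A).
(C) needed (A), now all done → (C).
Next only (E) has its prerequisites met → (E).
That leaves (D) as the only ready step → (D).

(B), (F), (A), (C), (E), (D)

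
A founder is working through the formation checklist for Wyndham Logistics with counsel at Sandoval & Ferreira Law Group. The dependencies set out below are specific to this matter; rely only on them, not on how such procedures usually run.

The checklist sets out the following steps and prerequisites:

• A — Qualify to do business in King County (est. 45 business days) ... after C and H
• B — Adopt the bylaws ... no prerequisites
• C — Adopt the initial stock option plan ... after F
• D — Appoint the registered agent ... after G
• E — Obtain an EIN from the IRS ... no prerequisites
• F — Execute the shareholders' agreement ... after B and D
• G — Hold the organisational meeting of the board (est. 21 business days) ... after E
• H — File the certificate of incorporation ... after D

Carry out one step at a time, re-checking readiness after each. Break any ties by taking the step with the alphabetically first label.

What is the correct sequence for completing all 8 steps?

Nothing is required for B and E. B has the earlier label → B first.
That leaves E as the only ready step → E.
G needed E, now all done → G.
Next only D has its prerequisites met → D.
Ready: F and H. F has the earlier label → F.
Now C and H have their prerequisites met. C has the earlier label, so C next.
That leaves H as the only ready step → H.
That leaves A as the only ready step → A.

B → E → G → D → F → C → H → A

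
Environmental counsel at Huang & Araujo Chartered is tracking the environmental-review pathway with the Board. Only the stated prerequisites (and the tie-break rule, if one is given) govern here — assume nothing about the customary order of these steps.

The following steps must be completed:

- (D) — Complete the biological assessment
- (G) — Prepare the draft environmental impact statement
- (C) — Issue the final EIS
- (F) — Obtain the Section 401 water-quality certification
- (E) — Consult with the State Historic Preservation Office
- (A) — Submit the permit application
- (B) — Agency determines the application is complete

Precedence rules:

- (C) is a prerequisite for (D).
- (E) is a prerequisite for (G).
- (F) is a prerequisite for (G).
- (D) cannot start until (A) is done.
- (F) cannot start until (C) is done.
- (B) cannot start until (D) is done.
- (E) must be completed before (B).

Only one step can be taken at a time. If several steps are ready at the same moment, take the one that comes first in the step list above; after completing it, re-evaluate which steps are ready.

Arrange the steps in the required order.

(C), (F), (E), (G), (A), (D), (B)

Nothing is required for (C), (E) and (A). (C) is listed earlier → (C) first.
Now (F), (E) and (A) have their prerequisites met. (F) is listed earlier, so (F) next.
Now (E) and (A) have their prerequisites met. (E) is listed earlier, so (E) next.
Ready: (G) and (A). (G) is listed earlier → (G).
That leaves (A) as the only ready step → (A).
Next only (D) has its prerequisites met → (D).
(B) is the only step now ready → (B).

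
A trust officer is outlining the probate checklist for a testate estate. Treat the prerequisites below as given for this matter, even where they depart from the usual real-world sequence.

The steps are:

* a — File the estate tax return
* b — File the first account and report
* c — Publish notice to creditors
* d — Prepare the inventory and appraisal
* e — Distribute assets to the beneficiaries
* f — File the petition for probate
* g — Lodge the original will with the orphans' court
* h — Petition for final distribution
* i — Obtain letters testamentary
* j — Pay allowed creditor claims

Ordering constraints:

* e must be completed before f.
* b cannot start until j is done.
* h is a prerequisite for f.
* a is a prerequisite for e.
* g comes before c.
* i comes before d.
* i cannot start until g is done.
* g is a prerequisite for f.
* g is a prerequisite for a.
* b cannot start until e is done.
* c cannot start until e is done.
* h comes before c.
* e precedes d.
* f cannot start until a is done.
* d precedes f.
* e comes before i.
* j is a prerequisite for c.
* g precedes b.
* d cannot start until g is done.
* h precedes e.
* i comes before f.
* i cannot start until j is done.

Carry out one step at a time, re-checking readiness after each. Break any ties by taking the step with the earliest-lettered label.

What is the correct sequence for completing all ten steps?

g a h e j b c i d f

g, h and j have no prerequisites; g has the earlier label, so g is first.
Now a, h and j have their prerequisites met. a has the earlier label, so a next.
Now h and j have their prerequisites met. h has the earlier label, so h next.
e now also ready, so the ready set is {e, j}; e has the earlier label → e.
Next only j has its prerequisites met → j.
b, c and i are all available; b has the earlier label → b.
Now c and i have their prerequisites met. c has the earlier label, so c next.
i is the only step now ready → i.
d needed e, g and i, now all done → d.
f needed a, d, e, g, h and i, now all done → f.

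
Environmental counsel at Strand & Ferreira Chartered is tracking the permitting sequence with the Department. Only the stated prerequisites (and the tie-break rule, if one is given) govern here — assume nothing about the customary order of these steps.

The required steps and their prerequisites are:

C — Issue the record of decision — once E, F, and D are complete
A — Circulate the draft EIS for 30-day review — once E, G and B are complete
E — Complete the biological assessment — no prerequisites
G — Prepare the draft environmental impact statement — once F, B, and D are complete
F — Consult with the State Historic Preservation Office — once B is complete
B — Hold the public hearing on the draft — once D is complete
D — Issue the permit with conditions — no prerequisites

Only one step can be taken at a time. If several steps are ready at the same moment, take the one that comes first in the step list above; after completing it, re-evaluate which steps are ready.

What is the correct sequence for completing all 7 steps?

E → D → B → F → C → G → A

E and D have no prerequisites; E is listed earlier, so E is first.
That leaves D as the only ready step → D.
That leaves B as the only ready step → B.
F needed B, now all done → F.
C and G are both available; C is listed earlier → C.
G is the only step now ready → G.
A is the only step now ready → A.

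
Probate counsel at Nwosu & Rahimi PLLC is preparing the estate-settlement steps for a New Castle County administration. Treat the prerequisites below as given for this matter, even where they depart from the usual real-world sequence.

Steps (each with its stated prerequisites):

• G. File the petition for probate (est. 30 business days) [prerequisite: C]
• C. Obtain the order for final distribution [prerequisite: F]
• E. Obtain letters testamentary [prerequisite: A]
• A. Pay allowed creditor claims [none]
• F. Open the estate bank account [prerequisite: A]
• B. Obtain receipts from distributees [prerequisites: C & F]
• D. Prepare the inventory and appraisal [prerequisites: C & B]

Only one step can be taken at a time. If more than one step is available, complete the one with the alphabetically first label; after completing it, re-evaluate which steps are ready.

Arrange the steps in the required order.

A, E, F, C, B, D, G

A is the only step with nothing outstanding, so it goes first.
Now E and F have their prerequisites met. E has the earlier label, so E next.
Next only F has its prerequisites met → F.
That leaves C as the only ready step → C.
Now B and G have their prerequisites met. B has the earlier label, so B next.
D now also ready, so the ready set is {D, G}; D has the earlier label → D.
Next only G has its prerequisites met → G.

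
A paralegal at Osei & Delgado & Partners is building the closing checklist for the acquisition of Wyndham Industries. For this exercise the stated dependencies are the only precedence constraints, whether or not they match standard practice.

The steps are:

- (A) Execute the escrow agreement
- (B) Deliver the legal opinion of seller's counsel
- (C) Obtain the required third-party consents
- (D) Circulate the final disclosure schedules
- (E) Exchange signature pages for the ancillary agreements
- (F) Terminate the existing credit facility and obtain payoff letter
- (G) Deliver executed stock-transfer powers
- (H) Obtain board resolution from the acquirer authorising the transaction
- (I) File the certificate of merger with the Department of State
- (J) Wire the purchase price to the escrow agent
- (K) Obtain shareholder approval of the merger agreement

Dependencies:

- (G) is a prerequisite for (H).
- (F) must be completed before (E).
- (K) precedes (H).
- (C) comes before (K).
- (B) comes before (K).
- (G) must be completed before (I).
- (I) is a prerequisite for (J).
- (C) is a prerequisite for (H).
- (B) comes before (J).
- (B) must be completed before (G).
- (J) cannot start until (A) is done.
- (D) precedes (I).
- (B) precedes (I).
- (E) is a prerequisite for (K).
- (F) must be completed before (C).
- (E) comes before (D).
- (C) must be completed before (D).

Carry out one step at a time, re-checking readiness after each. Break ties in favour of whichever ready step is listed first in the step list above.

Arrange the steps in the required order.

(A), (B) and (F) have no prerequisites; (A) is listed earlier, so (A) is first.
Ready: (B) and (F). (B) is listed earlier → (B).
(G) now also ready, so the ready set is {(F), (G)}; (F) is listed earlier → (F).
Now (C), (E) and (G) have their prerequisites met. (C) is listed earlier, so (C) next.
Now (E) and (G) have their prerequisites met. (E) is listed earlier, so (E) next.
(D), (G) and (K) are all available; (D) is listed earlier → (D).
Ready: (G) and (K). (G) is listed earlier → (G).
Ready: (I) and (K). (I) is listed earlier → (I).
(J) and (K) are both available; (J) is listed earlier → (J).
(K) needed (B), (C) and (E), now all done → (K).
That leaves (H) as the only ready step → (H).

(A) → (B) → (F) → (C) → (E) → (D) → (G) → (I) → (J) → (K) → (H)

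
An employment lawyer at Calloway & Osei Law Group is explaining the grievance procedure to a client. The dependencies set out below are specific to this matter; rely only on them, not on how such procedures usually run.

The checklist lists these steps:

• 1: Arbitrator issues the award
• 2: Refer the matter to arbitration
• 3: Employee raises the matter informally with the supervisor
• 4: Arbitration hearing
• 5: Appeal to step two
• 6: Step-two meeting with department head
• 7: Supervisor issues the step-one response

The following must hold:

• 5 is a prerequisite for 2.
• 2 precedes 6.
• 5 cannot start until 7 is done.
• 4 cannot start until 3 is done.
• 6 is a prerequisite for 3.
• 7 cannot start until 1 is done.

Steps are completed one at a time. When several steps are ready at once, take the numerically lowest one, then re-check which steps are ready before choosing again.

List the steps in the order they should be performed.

1 has no prerequisites → 1 first.
7 needed 1, now all done → 7.
5 needed 7, now all done → 5.
That leaves 2 as the only ready step → 2.
6 is the only step now ready → 6.
Next only 3 has its prerequisites met → 3.
Next only 4 has its prerequisites met → 4.

1, 7, 5, 2, 6, 3, 4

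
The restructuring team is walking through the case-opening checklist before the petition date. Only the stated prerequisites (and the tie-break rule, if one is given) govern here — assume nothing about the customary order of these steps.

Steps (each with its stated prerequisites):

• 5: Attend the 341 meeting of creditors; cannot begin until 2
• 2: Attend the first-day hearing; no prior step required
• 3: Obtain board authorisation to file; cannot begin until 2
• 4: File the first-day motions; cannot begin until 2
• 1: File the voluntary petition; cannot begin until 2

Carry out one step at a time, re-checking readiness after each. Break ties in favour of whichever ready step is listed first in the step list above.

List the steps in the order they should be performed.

Only 2 has no prerequisites, so it is first.
5, 3, 4 and 1 are all available; 5 is listed earlier → 5.
Ready: 3, 4 and 1. 3 is listed earlier → 3.
Now 4 and 1 have their prerequisites met. 4 is listed earlier, so 4 next.
1 is the only step now ready → 1.

2, 5, 3, 4, 1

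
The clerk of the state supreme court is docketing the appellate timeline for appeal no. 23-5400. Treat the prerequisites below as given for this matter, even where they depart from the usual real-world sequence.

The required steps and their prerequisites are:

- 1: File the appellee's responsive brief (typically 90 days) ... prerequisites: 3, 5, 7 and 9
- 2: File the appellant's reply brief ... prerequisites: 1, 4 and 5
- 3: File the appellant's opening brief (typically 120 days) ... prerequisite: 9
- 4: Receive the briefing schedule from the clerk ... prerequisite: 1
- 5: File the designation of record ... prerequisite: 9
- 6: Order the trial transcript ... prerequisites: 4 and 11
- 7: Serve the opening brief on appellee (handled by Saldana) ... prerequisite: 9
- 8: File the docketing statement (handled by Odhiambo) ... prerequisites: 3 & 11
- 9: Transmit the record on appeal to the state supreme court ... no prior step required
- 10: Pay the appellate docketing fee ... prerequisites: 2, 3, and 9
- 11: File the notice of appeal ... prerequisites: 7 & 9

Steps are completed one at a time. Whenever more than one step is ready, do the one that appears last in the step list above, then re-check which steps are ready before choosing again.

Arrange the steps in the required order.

9, 7, 11, 5, 3, 8, 1, 4, 6, 2, 10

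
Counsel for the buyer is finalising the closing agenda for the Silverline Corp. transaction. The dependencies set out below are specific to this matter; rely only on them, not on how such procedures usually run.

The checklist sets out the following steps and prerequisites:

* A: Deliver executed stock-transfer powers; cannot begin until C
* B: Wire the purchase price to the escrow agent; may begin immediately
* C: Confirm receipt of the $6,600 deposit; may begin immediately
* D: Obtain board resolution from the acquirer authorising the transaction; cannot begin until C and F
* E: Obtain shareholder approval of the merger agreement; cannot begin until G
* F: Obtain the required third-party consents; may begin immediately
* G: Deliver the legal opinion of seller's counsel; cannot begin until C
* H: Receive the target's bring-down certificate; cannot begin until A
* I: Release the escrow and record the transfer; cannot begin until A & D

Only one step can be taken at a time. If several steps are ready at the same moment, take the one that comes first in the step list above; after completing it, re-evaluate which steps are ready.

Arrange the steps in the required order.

Nothing is required for B, C and F. B is listed earlier → B first.
C and F are both available; C is listed earlier → C.
A, F and G are all available; A is listed earlier → A.
F, G and H are all available; F is listed earlier → F.
Ready: D, G and H. D is listed earlier → D.
Ready: G, H and I. G is listed earlier → G.
E now also ready, so the ready set is {E, H, I}; E is listed earlier → E.
Ready: H and I. H is listed earlier → H.
Next only I has its prerequisites met → I.

B, C, A, F, D, G, E, H, I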